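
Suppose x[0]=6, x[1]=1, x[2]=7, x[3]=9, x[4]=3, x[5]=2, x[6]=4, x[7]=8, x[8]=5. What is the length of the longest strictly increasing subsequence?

4

Track the smallest tail for each achievable length (strict):
6 → extends → [6]
1 → replaces 6 → [1]
7 → extends → [1, 7]
9 → extends → [1, 7, 9]
3 → replaces 7 → [1, 3, 9]
2 → replaces 3 → [1, 2, 9]
4 → replaces 9 → [1, 2, 4]
8 → extends → [1, 2, 4, 8]
5 → replaces 8 → [1, 2, 4, 5]
Four tails, so the longest strictly increasing subsequence has length 4 (e.g. 1, 3, 4, 8).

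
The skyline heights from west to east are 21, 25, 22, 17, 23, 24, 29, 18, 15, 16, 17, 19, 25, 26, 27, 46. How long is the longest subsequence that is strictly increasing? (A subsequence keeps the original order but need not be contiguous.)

8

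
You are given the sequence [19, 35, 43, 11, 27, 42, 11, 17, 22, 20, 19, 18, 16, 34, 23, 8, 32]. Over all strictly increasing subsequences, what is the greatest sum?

105

Let S[i] be the best sum of a strictly increasing subsequence ending at i:
i:       1   2   3   4   5   6   7   8   9  10  11  12  13  14  15  16  17
a[i]:   19  35  43  11  27  42  11  17  22  20  19  18  16  34  23   8  32
S:      19  54  97  11  46  96  11  28  50  48  47  46  27  84  73   8 105
Maximum is 105 (e.g. 11 + 17 + 22 + 23 + 32).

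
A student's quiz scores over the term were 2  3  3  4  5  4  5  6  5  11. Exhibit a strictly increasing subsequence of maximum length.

Patience tails give the LIS length; then backtrack through the dp parents:
2 → extends → [2]
3 → extends → [2, 3]
3 → already a tail → [2, 3]
4 → extends → [2, 3, 4]
5 → extends → [2, 3, 4, 5]
4 → already a tail → [2, 3, 4, 5]
5 → already a tail → [2, 3, 4, 5]
6 → extends → [2, 3, 4, 5, 6]
5 → already a tail → [2, 3, 4, 5, 6]
11 → extends → [2, 3, 4, 5, 6, 11]
Length 6; one witness is 2, 3, 4, 5, 6, 11.

2, 3, 4, 5, 6, 11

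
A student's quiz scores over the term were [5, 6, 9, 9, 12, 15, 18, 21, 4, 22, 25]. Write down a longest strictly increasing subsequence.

Patience tails give the LIS length; then backtrack through the dp parents:
5 → extends → [5]
6 → extends → [5, 6]
9 → extends → [5, 6, 9]
9 → already a tail → [5, 6, 9]
12 → extends → [5, 6, 9, 12]
15 → extends → [5, 6, 9, 12, 15]
18 → extends → [5, 6, 9, 12, 15, 18]
21 → extends → [5, 6, 9, 12, 15, 18, 21]
4 → replaces 5 → [4, 6, 9, 12, 15, 18, 21]
22 → extends → [4, 6, 9, 12, 15, 18, 21, 22]
25 → extends → [4, 6, 9, 12, 15, 18, 21, 22, 25]
Length 9; one witness is 5, 6, 9, 12, 15, 18, 21, 22, 25.

5, 6, 9, 12, 15, 18, 21, 22, 25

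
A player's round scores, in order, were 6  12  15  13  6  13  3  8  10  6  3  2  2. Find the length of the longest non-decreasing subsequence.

4

Let dp[i] be the length of the longest such subsequence ending at index i:
i:      1  2  3  4  5  6  7  8  9 10 11 12 13
a[i]:   6 12 15 13  6 13  3  8 10  6  3  2  2
dp:     1  2  3  3  2  4  1  3  4  3  2  1  2
Maximum dp value is 4.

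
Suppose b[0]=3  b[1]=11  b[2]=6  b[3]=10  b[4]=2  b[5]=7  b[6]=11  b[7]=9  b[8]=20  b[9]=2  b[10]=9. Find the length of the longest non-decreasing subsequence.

Let dp[i] be the length of the longest such subsequence ending at index i:
i:      0  1  2  3  4  5  6  7  8  9 10
b[i]:   3 11  6 10  2  7 11  9 20  2  9
dp:     1  2  2  3  1  3  4  4  5  2  5
Maximum dp value is 5.

5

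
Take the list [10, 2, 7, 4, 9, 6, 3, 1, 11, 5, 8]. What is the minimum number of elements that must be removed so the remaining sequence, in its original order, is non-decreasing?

Fewest deletions = n − (longest non-decreasing subsequence).
i:      1  2  3  4  5  6  7  8  9 10 11
a[i]:  10  2  7  4  9  6  3  1 11  5  8
dp:     1  1  2  2  3  3  2  1  4  3  4
max dp = 4, so deletions = 11 − 4 = 7.

7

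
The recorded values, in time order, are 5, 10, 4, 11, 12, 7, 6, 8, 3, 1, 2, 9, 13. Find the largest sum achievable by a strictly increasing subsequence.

51

Let S[i] be the best sum of a strictly increasing subsequence ending at i:
i:      1  2  3  4  5  6  7  8  9 10 11 12 13
a[i]:   5 10  4 11 12  7  6  8  3  1  2  9 13
S:      5 15  4 26 38 12 11 20  3  1  3 29 51
Maximum is 51 (e.g. 5 + 10 + 11 + 12 + 13).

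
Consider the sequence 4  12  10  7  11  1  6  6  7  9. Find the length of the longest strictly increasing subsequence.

Track the smallest tail for each achievable length (strict):
4 → extends → [4]
12 → extends → [4, 12]
10 → replaces 12 → [4, 10]
7 → replaces 10 → [4, 7]
11 → extends → [4, 7, 11]
1 → replaces 4 → [1, 7, 11]
6 → replaces 7 → [1, 6, 11]
6 → already a tail → [1, 6, 11]
7 → replaces 11 → [1, 6, 7]
9 → extends → [1, 6, 7, 9]
Four tails, so the longest strictly increasing subsequence has length 4 (e.g. 4, 6, 7, 9).

4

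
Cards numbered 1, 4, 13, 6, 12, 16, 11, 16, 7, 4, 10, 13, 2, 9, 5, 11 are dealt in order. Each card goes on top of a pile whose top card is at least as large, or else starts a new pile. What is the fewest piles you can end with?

6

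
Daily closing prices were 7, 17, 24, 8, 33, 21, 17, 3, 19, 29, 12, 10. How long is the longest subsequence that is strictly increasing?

5

Track the smallest tail for each achievable length (strict):
7 → extends → [7]
17 → extends → [7, 17]
24 → extends → [7, 17, 24]
8 → replaces 17 → [7, 8, 24]
33 → extends → [7, 8, 24, 33]
21 → replaces 24 → [7, 8, 21, 33]
17 → replaces 21 → [7, 8, 17, 33]
3 → replaces 7 → [3, 8, 17, 33]
19 → replaces 33 → [3, 8, 17, 19]
29 → extends → [3, 8, 17, 19, 29]
12 → replaces 17 → [3, 8, 12, 19, 29]
10 → replaces 12 → [3, 8, 10, 19, 29]
Five tails, so the longest strictly increasing subsequence has length 5 (e.g. 7, 8, 17, 19, 29).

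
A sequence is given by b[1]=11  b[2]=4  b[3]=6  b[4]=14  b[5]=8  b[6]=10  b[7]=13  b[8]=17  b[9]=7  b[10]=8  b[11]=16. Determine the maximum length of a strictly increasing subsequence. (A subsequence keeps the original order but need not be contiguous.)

6

Let dp[i] be the length of the longest such subsequence ending at index i:
i:      1  2  3  4  5  6  7  8  9 10 11
b[i]:  11  4  6 14  8 10 13 17  7  8 16
dp:     1  1  2  3  3  4  5  6  3  4  6
Maximum dp value is 6.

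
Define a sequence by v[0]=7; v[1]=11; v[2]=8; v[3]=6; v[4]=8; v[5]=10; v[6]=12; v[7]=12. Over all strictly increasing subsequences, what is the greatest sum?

Let S[i] be the best sum of a strictly increasing subsequence ending at i:
i:      0  1  2  3  4  5  6  7
v[i]:   7 11  8  6  8 10 12 12
S:      7 18 15  6 15 25 37 37
Maximum is 37 (e.g. 7 + 8 + 10 + 12).

37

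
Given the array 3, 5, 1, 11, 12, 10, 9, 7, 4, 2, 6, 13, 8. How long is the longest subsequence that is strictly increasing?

5

Let dp[i] be the length of the longest such subsequence ending at index i:
i:      1  2  3  4  5  6  7  8  9 10 11 12 13
a[i]:   3  5  1 11 12 10  9  7  4  2  6 13  8
dp:     1  2  1  3  4  3  3  3  2  2  3  5  4
Maximum dp value is 5.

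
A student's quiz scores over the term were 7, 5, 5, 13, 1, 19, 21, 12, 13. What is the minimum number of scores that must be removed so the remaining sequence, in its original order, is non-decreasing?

Fewest deletions = n − (longest non-decreasing subsequence).
i:      1  2  3  4  5  6  7  8  9
a[i]:   7  5  5 13  1 19 21 12 13
dp:     1  1  2  3  1  4  5  3  4
max dp = 5, so deletions = 9 − 5 = 4.

4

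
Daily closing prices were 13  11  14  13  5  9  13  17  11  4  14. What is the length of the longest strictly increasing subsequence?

4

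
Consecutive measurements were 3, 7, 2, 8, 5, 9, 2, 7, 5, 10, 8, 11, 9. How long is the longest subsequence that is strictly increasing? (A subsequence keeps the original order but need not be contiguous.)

Let dp[i] be the length of the longest such subsequence ending at index i:
i:      1  2  3  4  5  6  7  8  9 10 11 12 13
a[i]:   3  7  2  8  5  9  2  7  5 10  8 11  9
dp:     1  2  1  3  2  4  1  3  2  5  4  6  5
Maximum dp value is 6.

6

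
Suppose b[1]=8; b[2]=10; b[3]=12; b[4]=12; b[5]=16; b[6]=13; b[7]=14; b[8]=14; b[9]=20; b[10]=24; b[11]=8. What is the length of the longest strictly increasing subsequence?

Let dp[i] be the length of the longest such subsequence ending at index i:
i:      1  2  3  4  5  6  7  8  9 10 11
b[i]:   8 10 12 12 16 13 14 14 20 24  8
dp:     1  2  3  3  4  4  5  5  6  7  1
Maximum dp value is 7.

7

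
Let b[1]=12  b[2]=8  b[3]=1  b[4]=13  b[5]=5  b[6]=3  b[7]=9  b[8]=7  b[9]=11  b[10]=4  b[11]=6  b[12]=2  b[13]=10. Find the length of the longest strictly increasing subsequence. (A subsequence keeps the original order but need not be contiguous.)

5

Track the smallest tail for each achievable length (strict):
12 → extends → [12]
8 → replaces 12 → [8]
1 → replaces 8 → [1]
13 → extends → [1, 13]
5 → replaces 13 → [1, 5]
3 → replaces 5 → [1, 3]
9 → extends → [1, 3, 9]
7 → replaces 9 → [1, 3, 7]
11 → extends → [1, 3, 7, 11]
4 → replaces 7 → [1, 3, 4, 11]
6 → replaces 11 → [1, 3, 4, 6]
2 → replaces 3 → [1, 2, 4, 6]
10 → extends → [1, 2, 4, 6, 10]
Five tails, so the longest strictly increasing subsequence has length 5 (e.g. 1, 3, 4, 6, 10).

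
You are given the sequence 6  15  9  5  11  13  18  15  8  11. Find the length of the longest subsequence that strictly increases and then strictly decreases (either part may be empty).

7

inc[i] = longest strictly increasing subsequence ending at i; dec[i] = longest strictly decreasing subsequence starting at i:
i:      1  2  3  4  5  6  7  8  9 10
a[i]:   6 15  9  5 11 13 18 15  8 11
inc:    1  2  2  1  3  4  5  5  2  3
dec:    2  3  2  1  2  2  3  2  1  1
Best peak at i=7 (value 18): inc=5, dec=3, length 5+3−1 = 7.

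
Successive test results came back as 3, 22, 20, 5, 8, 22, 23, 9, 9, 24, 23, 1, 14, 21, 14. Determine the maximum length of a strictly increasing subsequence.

Track the smallest tail for each achievable length (strict):
3 → extends → [3]
22 → extends → [3, 22]
20 → replaces 22 → [3, 20]
5 → replaces 20 → [3, 5]
8 → extends → [3, 5, 8]
22 → extends → [3, 5, 8, 22]
23 → extends → [3, 5, 8, 22, 23]
9 → replaces 22 → [3, 5, 8, 9, 23]
9 → already a tail → [3, 5, 8, 9, 23]
24 → extends → [3, 5, 8, 9, 23, 24]
23 → already a tail → [3, 5, 8, 9, 23, 24]
1 → replaces 3 → [1, 5, 8, 9, 23, 24]
14 → replaces 23 → [1, 5, 8, 9, 14, 24]
21 → replaces 24 → [1, 5, 8, 9, 14, 21]
14 → already a tail → [1, 5, 8, 9, 14, 21]
Six tails, so the longest strictly increasing subsequence has length 6 (e.g. 3, 5, 8, 22, 23, 24).

6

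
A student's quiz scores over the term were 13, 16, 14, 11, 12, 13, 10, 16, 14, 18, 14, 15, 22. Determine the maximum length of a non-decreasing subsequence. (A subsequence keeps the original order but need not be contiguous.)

7

Let dp[i] be the length of the longest such subsequence ending at index i:
i:      1  2  3  4  5  6  7  8  9 10 11 12 13
a[i]:  13 16 14 11 12 13 10 16 14 18 14 15 22
dp:     1  2  2  1  2  3  1  4  4  5  5  6  7
Maximum dp value is 7.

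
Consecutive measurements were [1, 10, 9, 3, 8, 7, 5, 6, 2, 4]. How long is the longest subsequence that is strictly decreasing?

6

Negate each value so 'decreasing' becomes 'increasing', then run patience tails on the negated sequence:
-1 → extends → [-1]
-10 → replaces -1 → [-10]
-9 → extends → [-10, -9]
-3 → extends → [-10, -9, -3]
-8 → replaces -3 → [-10, -9, -8]
-7 → extends → [-10, -9, -8, -7]
-5 → extends → [-10, -9, -8, -7, -5]
-6 → replaces -5 → [-10, -9, -8, -7, -6]
-2 → extends → [-10, -9, -8, -7, -6, -2]
-4 → replaces -2 → [-10, -9, -8, -7, -6, -4]
Six tails, so the longest strictly decreasing subsequence of the original has length 6.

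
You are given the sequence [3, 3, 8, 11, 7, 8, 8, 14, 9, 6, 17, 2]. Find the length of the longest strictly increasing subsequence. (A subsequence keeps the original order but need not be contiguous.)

Track the smallest tail for each achievable length (strict):
3 → extends → [3]
3 → already a tail → [3]
8 → extends → [3, 8]
11 → extends → [3, 8, 11]
7 → replaces 8 → [3, 7, 11]
8 → replaces 11 → [3, 7, 8]
8 → already a tail → [3, 7, 8]
14 → extends → [3, 7, 8, 14]
9 → replaces 14 → [3, 7, 8, 9]
6 → replaces 7 → [3, 6, 8, 9]
17 → extends → [3, 6, 8, 9, 17]
2 → replaces 3 → [2, 6, 8, 9, 17]
Five tails, so the longest strictly increasing subsequence has length 5 (e.g. 3, 8, 11, 14, 17).

5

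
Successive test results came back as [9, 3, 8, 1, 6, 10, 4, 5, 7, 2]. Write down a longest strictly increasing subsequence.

3, 4, 5, 7

Patience tails give the LIS length; then backtrack through the dp parents:
9 → extends → [9]
3 → replaces 9 → [3]
8 → extends → [3, 8]
1 → replaces 3 → [1, 8]
6 → replaces 8 → [1, 6]
10 → extends → [1, 6, 10]
4 → replaces 6 → [1, 4, 10]
5 → replaces 10 → [1, 4, 5]
7 → extends → [1, 4, 5, 7]
2 → replaces 4 → [1, 2, 5, 7]
Length 4; one witness is 3, 4, 5, 7.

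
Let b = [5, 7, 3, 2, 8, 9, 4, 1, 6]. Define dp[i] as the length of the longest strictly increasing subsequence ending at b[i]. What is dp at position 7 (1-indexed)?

2

dp[i] = 1 + max{dp[j] : j<i, b[j]<b[i]} (or 1 if no such j):
i:     1 2 3 4 5 6 7 8 9
b[i]:  5 7 3 2 8 9 4 1 6
dp:    1 2 1 1 3 4 2 1 3
At index 7 the value is 2.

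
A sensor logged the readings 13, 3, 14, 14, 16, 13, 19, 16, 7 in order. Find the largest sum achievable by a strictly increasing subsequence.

Let S[i] be the best sum of a strictly increasing subsequence ending at i:
i:      1  2  3  4  5  6  7  8  9
a[i]:  13  3 14 14 16 13 19 16  7
S:     13  3 27 27 43 16 62 43 10
Maximum is 62 (e.g. 13 + 14 + 16 + 19).

62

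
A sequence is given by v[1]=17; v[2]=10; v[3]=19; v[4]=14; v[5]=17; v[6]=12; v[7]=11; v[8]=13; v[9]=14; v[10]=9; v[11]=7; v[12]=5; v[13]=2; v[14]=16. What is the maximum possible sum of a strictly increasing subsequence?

65

Let S[i] be the best sum of a strictly increasing subsequence ending at i:
i:      1  2  3  4  5  6  7  8  9 10 11 12 13 14
v[i]:  17 10 19 14 17 12 11 13 14  9  7  5  2 16
S:     17 10 36 24 41 22 21 35 49  9  7  5  2 65
Maximum is 65 (e.g. 10 + 12 + 13 + 14 + 16).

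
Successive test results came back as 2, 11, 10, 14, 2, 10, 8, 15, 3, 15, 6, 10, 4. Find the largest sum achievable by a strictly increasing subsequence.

42

Let S[i] be the best sum of a strictly increasing subsequence ending at i:
i:      1  2  3  4  5  6  7  8  9 10 11 12 13
a[i]:   2 11 10 14  2 10  8 15  3 15  6 10  4
S:      2 13 12 27  2 12 10 42  5 42 11 21  9
Maximum is 42 (e.g. 2 + 11 + 14 + 15).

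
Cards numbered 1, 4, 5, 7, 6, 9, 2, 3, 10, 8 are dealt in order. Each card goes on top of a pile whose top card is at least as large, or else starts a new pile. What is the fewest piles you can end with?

6

Place each on the leftmost legal pile:
1 → new pile 1 (tops now [1])
4 → new pile 2 (tops now [1, 4])
5 → new pile 3 (tops now [1, 4, 5])
7 → new pile 4 (tops now [1, 4, 5, 7])
6 → pile 4 (tops now [1, 4, 5, 6])
9 → new pile 5 (tops now [1, 4, 5, 6, 9])
2 → pile 2 (tops now [1, 2, 5, 6, 9])
3 → pile 3 (tops now [1, 2, 3, 6, 9])
10 → new pile 6 (tops now [1, 2, 3, 6, 9, 10])
8 → pile 5 (tops now [1, 2, 3, 6, 8, 10])
Six piles.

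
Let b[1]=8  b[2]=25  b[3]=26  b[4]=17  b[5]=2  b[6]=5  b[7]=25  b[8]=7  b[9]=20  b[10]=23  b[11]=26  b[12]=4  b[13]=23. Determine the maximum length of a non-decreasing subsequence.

6

Let dp[i] be the length of the longest such subsequence ending at index i:
i:      1  2  3  4  5  6  7  8  9 10 11 12 13
b[i]:   8 25 26 17  2  5 25  7 20 23 26  4 23
dp:     1  2  3  2  1  2  3  3  4  5  6  2  6
Maximum dp value is 6.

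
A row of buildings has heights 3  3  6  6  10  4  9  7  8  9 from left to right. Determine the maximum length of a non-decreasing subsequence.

7

Let dp[i] be the length of the longest such subsequence ending at index i:
i:      1  2  3  4  5  6  7  8  9 10
a[i]:   3  3  6  6 10  4  9  7  8  9
dp:     1  2  3  4  5  3  5  5  6  7
Maximum dp value is 7.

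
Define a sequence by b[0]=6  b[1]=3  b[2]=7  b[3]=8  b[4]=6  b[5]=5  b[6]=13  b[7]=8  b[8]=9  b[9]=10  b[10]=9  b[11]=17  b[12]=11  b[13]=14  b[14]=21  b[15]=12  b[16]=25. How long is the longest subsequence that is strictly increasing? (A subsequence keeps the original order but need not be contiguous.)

9

Track the smallest tail for each achievable length (strict):
6 → extends → [6]
3 → replaces 6 → [3]
7 → extends → [3, 7]
8 → extends → [3, 7, 8]
6 → replaces 7 → [3, 6, 8]
5 → replaces 6 → [3, 5, 8]
13 → extends → [3, 5, 8, 13]
8 → already a tail → [3, 5, 8, 13]
9 → replaces 13 → [3, 5, 8, 9]
10 → extends → [3, 5, 8, 9, 10]
9 → already a tail → [3, 5, 8, 9, 10]
17 → extends → [3, 5, 8, 9, 10, 17]
11 → replaces 17 → [3, 5, 8, 9, 10, 11]
14 → extends → [3, 5, 8, 9, 10, 11, 14]
21 → extends → [3, 5, 8, 9, 10, 11, 14, 21]
12 → replaces 14 → [3, 5, 8, 9, 10, 11, 12, 21]
25 → extends → [3, 5, 8, 9, 10, 11, 12, 21, 25]
Nine tails, so the longest strictly increasing subsequence has length 9 (e.g. 6, 7, 8, 9, 10, 11, 14, 21, 25).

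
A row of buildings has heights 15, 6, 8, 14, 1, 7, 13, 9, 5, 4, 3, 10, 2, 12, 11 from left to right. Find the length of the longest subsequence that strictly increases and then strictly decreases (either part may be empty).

9

inc[i] = longest strictly increasing subsequence ending at i; dec[i] = longest strictly decreasing subsequence starting at i:
i:      1  2  3  4  5  6  7  8  9 10 11 12 13 14 15
a[i]:  15  6  8 14  1  7 13  9  5  4  3 10  2 12 11
inc:    1  1  2  3  1  2  3  3  2  2  2  4  2  5  5
dec:    8  5  6  7  1  5  6  5  4  3  2  2  1  2  1
Best peak at i=4 (value 14): inc=3, dec=7, length 3+7−1 = 9.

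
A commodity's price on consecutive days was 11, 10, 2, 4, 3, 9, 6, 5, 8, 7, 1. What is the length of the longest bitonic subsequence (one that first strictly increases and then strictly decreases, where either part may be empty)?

6

inc[i] = longest strictly increasing subsequence ending at i; dec[i] = longest strictly decreasing subsequence starting at i:
i:      1  2  3  4  5  6  7  8  9 10 11
a[i]:  11 10  2  4  3  9  6  5  8  7  1
inc:    1  1  1  2  2  3  3  3  4  4  1
dec:    6  5  2  3  2  4  3  2  3  2  1
Best peak at i=1 (value 11): inc=1, dec=6, length 1+6−1 = 6.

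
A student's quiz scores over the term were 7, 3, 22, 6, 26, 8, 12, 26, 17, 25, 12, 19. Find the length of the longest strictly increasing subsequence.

6

Track the smallest tail for each achievable length (strict):
7 → extends → [7]
3 → replaces 7 → [3]
22 → extends → [3, 22]
6 → replaces 22 → [3, 6]
26 → extends → [3, 6, 26]
8 → replaces 26 → [3, 6, 8]
12 → extends → [3, 6, 8, 12]
26 → extends → [3, 6, 8, 12, 26]
17 → replaces 26 → [3, 6, 8, 12, 17]
25 → extends → [3, 6, 8, 12, 17, 25]
12 → already a tail → [3, 6, 8, 12, 17, 25]
19 → replaces 25 → [3, 6, 8, 12, 17, 19]
Six tails, so the longest strictly increasing subsequence has length 6 (e.g. 3, 6, 8, 12, 17, 25).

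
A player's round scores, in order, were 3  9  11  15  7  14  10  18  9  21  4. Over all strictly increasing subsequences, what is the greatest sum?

77

Let S[i] be the best sum of a strictly increasing subsequence ending at i:
i:      1  2  3  4  5  6  7  8  9 10 11
a[i]:   3  9 11 15  7 14 10 18  9 21  4
S:      3 12 23 38 10 37 22 56 19 77  7
Maximum is 77 (e.g. 3 + 9 + 11 + 15 + 18 + 21).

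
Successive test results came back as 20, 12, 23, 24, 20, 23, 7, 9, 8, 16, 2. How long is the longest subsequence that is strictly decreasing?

5

Negate each value so 'decreasing' becomes 'increasing', then run patience tails on the negated sequence:
-20 → extends → [-20]
-12 → extends → [-20, -12]
-23 → replaces -20 → [-23, -12]
-24 → replaces -23 → [-24, -12]
-20 → replaces -12 → [-24, -20]
-23 → replaces -20 → [-24, -23]
-7 → extends → [-24, -23, -7]
-9 → replaces -7 → [-24, -23, -9]
-8 → extends → [-24, -23, -9, -8]
-16 → replaces -9 → [-24, -23, -16, -8]
-2 → extends → [-24, -23, -16, -8, -2]
Five tails, so the longest strictly decreasing subsequence of the original has length 5.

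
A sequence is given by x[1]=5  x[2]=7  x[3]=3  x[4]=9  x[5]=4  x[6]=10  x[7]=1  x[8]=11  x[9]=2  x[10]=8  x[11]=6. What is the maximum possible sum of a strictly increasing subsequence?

42

Let S[i] be the best sum of a strictly increasing subsequence ending at i:
i:      1  2  3  4  5  6  7  8  9 10 11
x[i]:   5  7  3  9  4 10  1 11  2  8  6
S:      5 12  3 21  7 31  1 42  3 20 13
Maximum is 42 (e.g. 5 + 7 + 9 + 10 + 11).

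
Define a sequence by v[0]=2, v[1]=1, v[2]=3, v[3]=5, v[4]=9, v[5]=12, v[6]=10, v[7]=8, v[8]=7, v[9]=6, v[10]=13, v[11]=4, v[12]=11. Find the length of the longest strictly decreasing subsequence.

Negate each value so 'decreasing' becomes 'increasing', then run patience tails on the negated sequence:
-2 → extends → [-2]
-1 → extends → [-2, -1]
-3 → replaces -2 → [-3, -1]
-5 → replaces -3 → [-5, -1]
-9 → replaces -5 → [-9, -1]
-12 → replaces -9 → [-12, -1]
-10 → replaces -1 → [-12, -10]
-8 → extends → [-12, -10, -8]
-7 → extends → [-12, -10, -8, -7]
-6 → extends → [-12, -10, -8, -7, -6]
-13 → replaces -12 → [-13, -10, -8, -7, -6]
-4 → extends → [-13, -10, -8, -7, -6, -4]
-11 → replaces -10 → [-13, -11, -8, -7, -6, -4]
Six tails, so the longest strictly decreasing subsequence of the original has length 6.

6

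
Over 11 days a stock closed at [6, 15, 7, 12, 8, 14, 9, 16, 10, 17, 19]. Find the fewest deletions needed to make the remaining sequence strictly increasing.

Fewest deletions = n − (longest strictly increasing subsequence).
Patience tails:
6 → extends → [6]
15 → extends → [6, 15]
7 → replaces 15 → [6, 7]
12 → extends → [6, 7, 12]
8 → replaces 12 → [6, 7, 8]
14 → extends → [6, 7, 8, 14]
9 → replaces 14 → [6, 7, 8, 9]
16 → extends → [6, 7, 8, 9, 16]
10 → replaces 16 → [6, 7, 8, 9, 10]
17 → extends → [6, 7, 8, 9, 10, 17]
19 → extends → [6, 7, 8, 9, 10, 17, 19]
Longest strictly increasing subsequence has length 7, so deletions = 11 − 7 = 4.

4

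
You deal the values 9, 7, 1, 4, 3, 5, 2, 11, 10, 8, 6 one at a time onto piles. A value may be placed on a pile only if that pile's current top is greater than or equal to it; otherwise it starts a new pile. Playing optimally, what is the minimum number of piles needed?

4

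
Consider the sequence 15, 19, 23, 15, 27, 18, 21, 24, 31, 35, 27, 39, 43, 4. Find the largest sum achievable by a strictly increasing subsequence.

Let S[i] be the best sum of a strictly increasing subsequence ending at i:
i:       1   2   3   4   5   6   7   8   9  10  11  12  13  14
a[i]:   15  19  23  15  27  18  21  24  31  35  27  39  43   4
S:      15  34  57  15  84  33  55  81 115 150 108 189 232   4
Maximum is 232 (e.g. 15 + 19 + 23 + 27 + 31 + 35 + 39 + 43).

232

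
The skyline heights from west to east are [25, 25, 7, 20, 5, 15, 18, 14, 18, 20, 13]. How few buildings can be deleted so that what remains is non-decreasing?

6

Fewest deletions = n − (longest non-decreasing subsequence).
Patience tails:
25 → extends → [25]
25 → extends → [25, 25]
7 → replaces 25 → [7, 25]
20 → replaces 25 → [7, 20]
5 → replaces 7 → [5, 20]
15 → replaces 20 → [5, 15]
18 → extends → [5, 15, 18]
14 → replaces 15 → [5, 14, 18]
18 → extends → [5, 14, 18, 18]
20 → extends → [5, 14, 18, 18, 20]
13 → replaces 14 → [5, 13, 18, 18, 20]
Longest non-decreasing subsequence has length 5, so deletions = 11 − 5 = 6.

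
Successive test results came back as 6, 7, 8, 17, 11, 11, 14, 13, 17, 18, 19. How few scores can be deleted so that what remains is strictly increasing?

3

Fewest deletions = n − (longest strictly increasing subsequence).
Patience tails:
6 → extends → [6]
7 → extends → [6, 7]
8 → extends → [6, 7, 8]
17 → extends → [6, 7, 8, 17]
11 → replaces 17 → [6, 7, 8, 11]
11 → already a tail → [6, 7, 8, 11]
14 → extends → [6, 7, 8, 11, 14]
13 → replaces 14 → [6, 7, 8, 11, 13]
17 → extends → [6, 7, 8, 11, 13, 17]
18 → extends → [6, 7, 8, 11, 13, 17, 18]
19 → extends → [6, 7, 8, 11, 13, 17, 18, 19]
Longest strictly increasing subsequence has length 8, so deletions = 11 − 8 = 3.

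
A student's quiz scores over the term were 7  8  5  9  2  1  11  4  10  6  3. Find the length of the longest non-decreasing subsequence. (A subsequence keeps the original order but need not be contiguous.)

Track the smallest tail for each achievable length (allowing ties):
7 → extends → [7]
8 → extends → [7, 8]
5 → replaces 7 → [5, 8]
9 → extends → [5, 8, 9]
2 → replaces 5 → [2, 8, 9]
1 → replaces 2 → [1, 8, 9]
11 → extends → [1, 8, 9, 11]
4 → replaces 8 → [1, 4, 9, 11]
10 → replaces 11 → [1, 4, 9, 10]
6 → replaces 9 → [1, 4, 6, 10]
3 → replaces 4 → [1, 3, 6, 10]
Four tails, so the longest non-decreasing subsequence has length 4 (e.g. 7, 8, 9, 11).

4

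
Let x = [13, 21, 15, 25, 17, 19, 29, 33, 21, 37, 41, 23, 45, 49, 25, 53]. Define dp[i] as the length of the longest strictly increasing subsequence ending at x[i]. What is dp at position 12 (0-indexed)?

9

dp[i] = 1 + max{dp[j] : j<i, x[j]<x[i]} (or 1 if no such j):
i:      0  1  2  3  4  5  6  7  8  9 10 11 12 13 14 15
x[i]:  13 21 15 25 17 19 29 33 21 37 41 23 45 49 25 53
dp:     1  2  2  3  3  4  5  6  5  7  8  6  9 10  7 11
At index 12 the value is 9.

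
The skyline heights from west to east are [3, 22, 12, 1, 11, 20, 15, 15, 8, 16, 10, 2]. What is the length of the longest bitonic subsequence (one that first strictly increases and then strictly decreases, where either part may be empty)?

6

inc[i] = longest strictly increasing subsequence ending at i; dec[i] = longest strictly decreasing subsequence starting at i:
i:      1  2  3  4  5  6  7  8  9 10 11 12
a[i]:   3 22 12  1 11 20 15 15  8 16 10  2
inc:    1  2  2  1  2  3  3  3  2  4  3  2
dec:    2  5  4  1  3  4  3  3  2  3  2  1
Best peak at i=2 (value 22): inc=2, dec=5, length 2+5−1 = 6.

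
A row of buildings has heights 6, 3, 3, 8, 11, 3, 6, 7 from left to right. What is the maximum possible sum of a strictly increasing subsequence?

25

Let S[i] be the best sum of a strictly increasing subsequence ending at i:
i:      1  2  3  4  5  6  7  8
a[i]:   6  3  3  8 11  3  6  7
S:      6  3  3 14 25  3  9 16
Maximum is 25 (e.g. 6 + 8 + 11).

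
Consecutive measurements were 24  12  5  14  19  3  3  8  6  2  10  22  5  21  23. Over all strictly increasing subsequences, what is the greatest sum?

90

Let S[i] be the best sum of a strictly increasing subsequence ending at i:
i:      1  2  3  4  5  6  7  8  9 10 11 12 13 14 15
a[i]:  24 12  5 14 19  3  3  8  6  2 10 22  5 21 23
S:     24 12  5 26 45  3  3 13 11  2 23 67  8 66 90
Maximum is 90 (e.g. 12 + 14 + 19 + 22 + 23).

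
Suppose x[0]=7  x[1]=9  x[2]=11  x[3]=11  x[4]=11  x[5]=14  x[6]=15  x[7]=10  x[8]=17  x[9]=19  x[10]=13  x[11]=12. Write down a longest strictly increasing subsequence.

7, 9, 11, 14, 15, 17, 19

Patience tails give the LIS length; then backtrack through the dp parents:
7 → extends → [7]
9 → extends → [7, 9]
11 → extends → [7, 9, 11]
11 → already a tail → [7, 9, 11]
11 → already a tail → [7, 9, 11]
14 → extends → [7, 9, 11, 14]
15 → extends → [7, 9, 11, 14, 15]
10 → replaces 11 → [7, 9, 10, 14, 15]
17 → extends → [7, 9, 10, 14, 15, 17]
19 → extends → [7, 9, 10, 14, 15, 17, 19]
13 → replaces 14 → [7, 9, 10, 13, 15, 17, 19]
12 → replaces 13 → [7, 9, 10, 12, 15, 17, 19]
Length 7; one witness is 7, 9, 11, 14, 15, 17, 19.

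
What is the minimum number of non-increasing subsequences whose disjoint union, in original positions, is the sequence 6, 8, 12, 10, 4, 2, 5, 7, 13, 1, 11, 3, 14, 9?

Place each on the leftmost legal pile:
6 → new pile 1 (tops now [6])
8 → new pile 2 (tops now [6, 8])
12 → new pile 3 (tops now [6, 8, 12])
10 → pile 3 (tops now [6, 8, 10])
4 → pile 1 (tops now [4, 8, 10])
2 → pile 1 (tops now [2, 8, 10])
5 → pile 2 (tops now [2, 5, 10])
7 → pile 3 (tops now [2, 5, 7])
13 → new pile 4 (tops now [2, 5, 7, 13])
1 → pile 1 (tops now [1, 5, 7, 13])
11 → pile 4 (tops now [1, 5, 7, 11])
3 → pile 2 (tops now [1, 3, 7, 11])
14 → new pile 5 (tops now [1, 3, 7, 11, 14])
9 → pile 4 (tops now [1, 3, 7, 9, 14])
Five piles.

5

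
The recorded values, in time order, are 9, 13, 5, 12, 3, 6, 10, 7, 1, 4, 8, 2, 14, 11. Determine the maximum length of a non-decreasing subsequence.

5

Track the smallest tail for each achievable length (allowing ties):
9 → extends → [9]
13 → extends → [9, 13]
5 → replaces 9 → [5, 13]
12 → replaces 13 → [5, 12]
3 → replaces 5 → [3, 12]
6 → replaces 12 → [3, 6]
10 → extends → [3, 6, 10]
7 → replaces 10 → [3, 6, 7]
1 → replaces 3 → [1, 6, 7]
4 → replaces 6 → [1, 4, 7]
8 → extends → [1, 4, 7, 8]
2 → replaces 4 → [1, 2, 7, 8]
14 → extends → [1, 2, 7, 8, 14]
11 → replaces 14 → [1, 2, 7, 8, 11]
Five tails, so the longest non-decreasing subsequence has length 5 (e.g. 5, 6, 7, 8, 14).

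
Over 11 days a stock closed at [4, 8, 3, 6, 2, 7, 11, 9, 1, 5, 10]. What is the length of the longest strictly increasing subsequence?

Track the smallest tail for each achievable length (strict):
4 → extends → [4]
8 → extends → [4, 8]
3 → replaces 4 → [3, 8]
6 → replaces 8 → [3, 6]
2 → replaces 3 → [2, 6]
7 → extends → [2, 6, 7]
11 → extends → [2, 6, 7, 11]
9 → replaces 11 → [2, 6, 7, 9]
1 → replaces 2 → [1, 6, 7, 9]
5 → replaces 6 → [1, 5, 7, 9]
10 → extends → [1, 5, 7, 9, 10]
Five tails, so the longest strictly increasing subsequence has length 5 (e.g. 4, 6, 7, 9, 10).

5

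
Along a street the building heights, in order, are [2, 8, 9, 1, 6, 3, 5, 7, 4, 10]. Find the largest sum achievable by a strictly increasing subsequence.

Let S[i] be the best sum of a strictly increasing subsequence ending at i:
i:      1  2  3  4  5  6  7  8  9 10
a[i]:   2  8  9  1  6  3  5  7  4 10
S:      2 10 19  1  8  5 10 17  9 29
Maximum is 29 (e.g. 2 + 8 + 9 + 10).

29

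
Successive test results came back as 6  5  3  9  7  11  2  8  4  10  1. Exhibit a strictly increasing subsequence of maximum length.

6, 7, 8, 10

Patience tails give the LIS length; then backtrack through the dp parents:
6 → extends → [6]
5 → replaces 6 → [5]
3 → replaces 5 → [3]
9 → extends → [3, 9]
7 → replaces 9 → [3, 7]
11 → extends → [3, 7, 11]
2 → replaces 3 → [2, 7, 11]
8 → replaces 11 → [2, 7, 8]
4 → replaces 7 → [2, 4, 8]
10 → extends → [2, 4, 8, 10]
1 → replaces 2 → [1, 4, 8, 10]
Length 4; one witness is 6, 7, 8, 10.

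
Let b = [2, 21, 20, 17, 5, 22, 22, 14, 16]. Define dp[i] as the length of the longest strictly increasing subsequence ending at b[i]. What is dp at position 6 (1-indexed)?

3

dp[i] = 1 + max{dp[j] : j<i, b[j]<b[i]} (or 1 if no such j):
i:      1  2  3  4  5  6  7  8  9
b[i]:   2 21 20 17  5 22 22 14 16
dp:     1  2  2  2  2  3  3  3  4
At index 6 the value is 3.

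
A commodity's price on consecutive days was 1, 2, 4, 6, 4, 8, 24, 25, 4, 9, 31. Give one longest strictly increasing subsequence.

Patience tails give the LIS length; then backtrack through the dp parents:
1 → extends → [1]
2 → extends → [1, 2]
4 → extends → [1, 2, 4]
6 → extends → [1, 2, 4, 6]
4 → already a tail → [1, 2, 4, 6]
8 → extends → [1, 2, 4, 6, 8]
24 → extends → [1, 2, 4, 6, 8, 24]
25 → extends → [1, 2, 4, 6, 8, 24, 25]
4 → already a tail → [1, 2, 4, 6, 8, 24, 25]
9 → replaces 24 → [1, 2, 4, 6, 8, 9, 25]
31 → extends → [1, 2, 4, 6, 8, 9, 25, 31]
Length 8; one witness is 1, 2, 4, 6, 8, 24, 25, 31.

1, 2, 4, 6, 8, 24, 25, 31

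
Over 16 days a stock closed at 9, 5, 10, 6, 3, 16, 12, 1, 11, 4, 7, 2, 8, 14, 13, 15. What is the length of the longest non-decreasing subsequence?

6

Let dp[i] be the length of the longest such subsequence ending at index i:
i:      1  2  3  4  5  6  7  8  9 10 11 12 13 14 15 16
a[i]:   9  5 10  6  3 16 12  1 11  4  7  2  8 14 13 15
dp:     1  1  2  2  1  3  3  1  3  2  3  2  4  5  5  6
Maximum dp value is 6.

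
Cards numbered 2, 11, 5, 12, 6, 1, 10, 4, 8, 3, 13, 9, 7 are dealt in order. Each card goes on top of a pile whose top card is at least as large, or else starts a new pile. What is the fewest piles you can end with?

The minimum number of non-increasing subsequences covering a sequence equals the length of its longest strictly increasing subsequence.
LIS length is 5 (e.g. 2, 5, 6, 10, 13), so 5 piles are needed.

5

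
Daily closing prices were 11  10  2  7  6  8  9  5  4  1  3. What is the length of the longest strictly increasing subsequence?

Track the smallest tail for each achievable length (strict):
11 → extends → [11]
10 → replaces 11 → [10]
2 → replaces 10 → [2]
7 → extends → [2, 7]
6 → replaces 7 → [2, 6]
8 → extends → [2, 6, 8]
9 → extends → [2, 6, 8, 9]
5 → replaces 6 → [2, 5, 8, 9]
4 → replaces 5 → [2, 4, 8, 9]
1 → replaces 2 → [1, 4, 8, 9]
3 → replaces 4 → [1, 3, 8, 9]
Four tails, so the longest strictly increasing subsequence has length 4 (e.g. 2, 7, 8, 9).

4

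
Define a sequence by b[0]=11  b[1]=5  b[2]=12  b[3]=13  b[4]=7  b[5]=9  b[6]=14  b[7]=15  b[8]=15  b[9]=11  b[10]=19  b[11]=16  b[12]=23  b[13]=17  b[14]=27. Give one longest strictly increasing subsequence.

Patience tails give the LIS length; then backtrack through the dp parents:
11 → extends → [11]
5 → replaces 11 → [5]
12 → extends → [5, 12]
13 → extends → [5, 12, 13]
7 → replaces 12 → [5, 7, 13]
9 → replaces 13 → [5, 7, 9]
14 → extends → [5, 7, 9, 14]
15 → extends → [5, 7, 9, 14, 15]
15 → already a tail → [5, 7, 9, 14, 15]
11 → replaces 14 → [5, 7, 9, 11, 15]
19 → extends → [5, 7, 9, 11, 15, 19]
16 → replaces 19 → [5, 7, 9, 11, 15, 16]
23 → extends → [5, 7, 9, 11, 15, 16, 23]
17 → replaces 23 → [5, 7, 9, 11, 15, 16, 17]
27 → extends → [5, 7, 9, 11, 15, 16, 17, 27]
Length 8; one witness is 11, 12, 13, 14, 15, 19, 23, 27.

11, 12, 13, 14, 15, 19, 23, 27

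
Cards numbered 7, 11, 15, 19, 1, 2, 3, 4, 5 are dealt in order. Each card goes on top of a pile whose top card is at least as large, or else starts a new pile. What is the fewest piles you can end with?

Place each on the leftmost legal pile:
7 → new pile 1 (tops now [7])
11 → new pile 2 (tops now [7, 11])
15 → new pile 3 (tops now [7, 11, 15])
19 → new pile 4 (tops now [7, 11, 15, 19])
1 → pile 1 (tops now [1, 11, 15, 19])
2 → pile 2 (tops now [1, 2, 15, 19])
3 → pile 3 (tops now [1, 2, 3, 19])
4 → pile 4 (tops now [1, 2, 3, 4])
5 → new pile 5 (tops now [1, 2, 3, 4, 5])
Five piles.

5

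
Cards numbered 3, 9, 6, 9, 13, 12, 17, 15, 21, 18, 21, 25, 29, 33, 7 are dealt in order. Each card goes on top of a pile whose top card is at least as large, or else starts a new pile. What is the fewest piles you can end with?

The minimum number of non-increasing subsequences covering a sequence equals the length of its longest strictly increasing subsequence.
LIS length is 10 (e.g. 3, 6, 9, 13, 17, 18, 21, 25, 29, 33), so 10 piles are needed.

10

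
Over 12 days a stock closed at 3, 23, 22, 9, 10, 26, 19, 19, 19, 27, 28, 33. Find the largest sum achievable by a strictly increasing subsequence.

Let S[i] be the best sum of a strictly increasing subsequence ending at i:
i:       1   2   3   4   5   6   7   8   9  10  11  12
a[i]:    3  23  22   9  10  26  19  19  19  27  28  33
S:       3  26  25  12  22  52  41  41  41  79 107 140
Maximum is 140 (e.g. 3 + 23 + 26 + 27 + 28 + 33).

140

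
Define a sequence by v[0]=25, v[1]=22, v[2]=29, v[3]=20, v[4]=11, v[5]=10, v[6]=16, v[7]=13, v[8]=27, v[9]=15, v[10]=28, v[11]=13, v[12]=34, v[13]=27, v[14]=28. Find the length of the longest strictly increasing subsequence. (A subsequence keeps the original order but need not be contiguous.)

Track the smallest tail for each achievable length (strict):
25 → extends → [25]
22 → replaces 25 → [22]
29 → extends → [22, 29]
20 → replaces 22 → [20, 29]
11 → replaces 20 → [11, 29]
10 → replaces 11 → [10, 29]
16 → replaces 29 → [10, 16]
13 → replaces 16 → [10, 13]
27 → extends → [10, 13, 27]
15 → replaces 27 → [10, 13, 15]
28 → extends → [10, 13, 15, 28]
13 → already a tail → [10, 13, 15, 28]
34 → extends → [10, 13, 15, 28, 34]
27 → replaces 28 → [10, 13, 15, 27, 34]
28 → replaces 34 → [10, 13, 15, 27, 28]
Five tails, so the longest strictly increasing subsequence has length 5 (e.g. 11, 16, 27, 28, 34).

5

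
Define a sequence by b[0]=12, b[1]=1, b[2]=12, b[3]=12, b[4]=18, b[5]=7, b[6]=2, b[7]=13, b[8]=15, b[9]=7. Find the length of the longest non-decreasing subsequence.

Track the smallest tail for each achievable length (allowing ties):
12 → extends → [12]
1 → replaces 12 → [1]
12 → extends → [1, 12]
12 → extends → [1, 12, 12]
18 → extends → [1, 12, 12, 18]
7 → replaces 12 → [1, 7, 12, 18]
2 → replaces 7 → [1, 2, 12, 18]
13 → replaces 18 → [1, 2, 12, 13]
15 → extends → [1, 2, 12, 13, 15]
7 → replaces 12 → [1, 2, 7, 13, 15]
Five tails, so the longest non-decreasing subsequence has length 5 (e.g. 12, 12, 12, 13, 15).

5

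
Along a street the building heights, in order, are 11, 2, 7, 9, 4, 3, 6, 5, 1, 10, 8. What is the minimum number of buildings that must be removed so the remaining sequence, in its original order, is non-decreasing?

7

Fewest deletions = n − (longest non-decreasing subsequence).
i:      1  2  3  4  5  6  7  8  9 10 11
a[i]:  11  2  7  9  4  3  6  5  1 10  8
dp:     1  1  2  3  2  2  3  3  1  4  4
max dp = 4, so deletions = 11 − 4 = 7.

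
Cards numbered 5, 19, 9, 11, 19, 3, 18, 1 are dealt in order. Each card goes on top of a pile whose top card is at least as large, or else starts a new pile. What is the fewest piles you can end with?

4

The minimum number of non-increasing subsequences covering a sequence equals the length of its longest strictly increasing subsequence.
LIS length is 4 (e.g. 5, 9, 11, 19), so 4 piles are needed.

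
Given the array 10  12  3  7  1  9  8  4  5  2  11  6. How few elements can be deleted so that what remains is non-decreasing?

8

Fewest deletions = n − (longest non-decreasing subsequence).
i:      1  2  3  4  5  6  7  8  9 10 11 12
a[i]:  10 12  3  7  1  9  8  4  5  2 11  6
dp:     1  2  1  2  1  3  3  2  3  2  4  4
max dp = 4, so deletions = 12 − 4 = 8.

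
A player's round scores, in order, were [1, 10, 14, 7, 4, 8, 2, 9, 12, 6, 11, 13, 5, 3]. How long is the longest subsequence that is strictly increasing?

Let dp[i] be the length of the longest such subsequence ending at index i:
i:      1  2  3  4  5  6  7  8  9 10 11 12 13 14
a[i]:   1 10 14  7  4  8  2  9 12  6 11 13  5  3
dp:     1  2  3  2  2  3  2  4  5  3  5  6  3  3
Maximum dp value is 6.

6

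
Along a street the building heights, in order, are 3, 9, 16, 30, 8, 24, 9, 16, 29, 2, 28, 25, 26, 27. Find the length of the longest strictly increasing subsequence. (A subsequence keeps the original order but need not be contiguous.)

7

Let dp[i] be the length of the longest such subsequence ending at index i:
i:      1  2  3  4  5  6  7  8  9 10 11 12 13 14
a[i]:   3  9 16 30  8 24  9 16 29  2 28 25 26 27
dp:     1  2  3  4  2  4  3  4  5  1  5  5  6  7
Maximum dp value is 7.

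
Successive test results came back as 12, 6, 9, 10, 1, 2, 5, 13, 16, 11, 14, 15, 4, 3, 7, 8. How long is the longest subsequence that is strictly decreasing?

Negate each value so 'decreasing' becomes 'increasing', then run patience tails on the negated sequence:
-12 → extends → [-12]
-6 → extends → [-12, -6]
-9 → replaces -6 → [-12, -9]
-10 → replaces -9 → [-12, -10]
-1 → extends → [-12, -10, -1]
-2 → replaces -1 → [-12, -10, -2]
-5 → replaces -2 → [-12, -10, -5]
-13 → replaces -12 → [-13, -10, -5]
-16 → replaces -13 → [-16, -10, -5]
-11 → replaces -10 → [-16, -11, -5]
-14 → replaces -11 → [-16, -14, -5]
-15 → replaces -14 → [-16, -15, -5]
-4 → extends → [-16, -15, -5, -4]
-3 → extends → [-16, -15, -5, -4, -3]
-7 → replaces -5 → [-16, -15, -7, -4, -3]
-8 → replaces -7 → [-16, -15, -8, -4, -3]
Five tails, so the longest strictly decreasing subsequence of the original has length 5.

5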